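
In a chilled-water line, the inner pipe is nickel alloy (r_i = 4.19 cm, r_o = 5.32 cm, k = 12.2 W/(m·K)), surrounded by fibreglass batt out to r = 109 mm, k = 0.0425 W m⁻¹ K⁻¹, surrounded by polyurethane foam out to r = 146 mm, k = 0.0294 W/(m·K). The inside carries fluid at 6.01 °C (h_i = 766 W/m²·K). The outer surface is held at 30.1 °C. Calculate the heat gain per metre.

Q' = 5.63 W/m

Series thermal resistances, inner to outer:
  R'_conv,in = 1/(2πr h) = 1/(2π·0.0419·766) = 0.004959 m·K/W
  R'_nickel alloy = ln(0.0532/0.0419)/(2πk) = 0.2388/(2π·12.2) = 0.003115 m·K/W
  R'_fibreglass batt = ln(0.109/0.0532)/(2πk) = 0.7173/(2π·0.0425) = 2.686 m·K/W
  R'_polyurethane foam = ln(0.146/0.109)/(2πk) = 0.2923/(2π·0.0294) = 1.582 m·K/W
ΣR = 0.004959 + 0.003115 + 2.686 + 1.582 = 4.276 m·K/W
Q' = ΔT/ΣR = (6.01 °C − 30.1 °C)/4.276 = -5.63 W/m
(Negative Q' ⇒ heat flows inward; heat gain = 5.63 W/m.)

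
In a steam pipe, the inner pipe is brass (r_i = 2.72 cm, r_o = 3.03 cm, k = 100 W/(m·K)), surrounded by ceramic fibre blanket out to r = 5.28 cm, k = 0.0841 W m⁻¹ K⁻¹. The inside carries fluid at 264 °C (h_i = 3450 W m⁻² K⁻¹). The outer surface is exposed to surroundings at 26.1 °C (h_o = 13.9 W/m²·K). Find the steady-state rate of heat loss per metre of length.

Resistance network (inner→outer):
  R'_conv,in = 1/(2πr h) = 1/(2π·0.0272·3450) = 0.001696 m·K/W
  R'_brass = ln(0.0303/0.0272)/(2πk) = 0.1079/(2π·100) = 1.718×10^-4 m·K/W
  R'_ceramic fibre blanket = ln(0.0528/0.0303)/(2πk) = 0.5554/(2π·0.0841) = 1.051 m·K/W
  R'_conv,out = 1/(2πr h) = 1/(2π·0.0528·13.9) = 0.2169 m·K/W
ΣR = 0.001696 + 1.718×10^-4 + 1.051 + 0.2169 = 1.270 m·K/W
Q' = ΔT/ΣR = (264 °C − 26.1 °C)/1.270 = 187 W/m

Q' = 187 W/m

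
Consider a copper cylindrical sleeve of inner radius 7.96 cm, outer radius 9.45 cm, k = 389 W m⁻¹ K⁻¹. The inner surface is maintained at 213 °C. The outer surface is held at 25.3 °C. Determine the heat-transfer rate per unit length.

Q' = 2670 kW/m

Q' = 2πk·ΔT/ln(r₂/r₁) = 2π × 389 × 187.7 / ln(0.0945/0.0796) = 2.67×10^6 W/m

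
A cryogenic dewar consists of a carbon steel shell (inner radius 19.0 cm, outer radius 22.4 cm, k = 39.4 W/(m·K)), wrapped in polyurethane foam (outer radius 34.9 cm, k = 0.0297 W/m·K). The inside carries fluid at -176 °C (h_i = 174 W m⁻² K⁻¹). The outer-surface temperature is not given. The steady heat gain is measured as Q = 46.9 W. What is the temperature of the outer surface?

T_out = 25.6 °C

Sum the resistances:
  R_conv,in = 1/(4πr²h) = 1/(4π·0.190²·174) = 0.01267 K/W
  R_carbon steel = (1/0.190 − 1/0.224)/(4πk) = 0.7989/(4π·39.4) = 0.001614 K/W
  R_polyurethane foam = (1/0.224 − 1/0.349)/(4πk) = 1.599/(4π·0.0297) = 4.284 K/W
ΣR = 4.298 K/W
ΔT = Q·ΣR = 46.9 × 4.298 = 201.6 K
Heat flows inward, so T_out = T_in + ΔT = -176 + 201.6 = 25.6 °C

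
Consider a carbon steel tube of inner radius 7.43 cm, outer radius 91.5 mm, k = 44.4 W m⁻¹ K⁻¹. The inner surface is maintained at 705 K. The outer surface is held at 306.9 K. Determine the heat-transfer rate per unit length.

Q' = 2πk·ΔT/ln(r₂/r₁) = 2π × 44.4 × 398.1 / ln(0.0915/0.0743) = 5.33×10^5 W/m

Q' = 5.33×10^5 W/m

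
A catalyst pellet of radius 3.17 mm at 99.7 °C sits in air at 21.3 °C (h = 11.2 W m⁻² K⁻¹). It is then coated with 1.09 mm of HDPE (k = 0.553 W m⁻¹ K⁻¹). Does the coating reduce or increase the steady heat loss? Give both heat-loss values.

increases: 0.111 → 0.194 W

Critical radius for a sphere: r_cr = 2k/h = 0.0988 m = 9.88 cm.
Outer radius after coating: r₂ = 0.00317 + 0.00109 = 0.00426 m.
Since r₁ < r_cr and r₂ ≤ r_cr, the coating moves toward the maximum at r_cr — heat loss rises.
Bare: R = 1/(4πr₁²h) = 707.1 K/W; Q = 78.4/707.1 = 0.111 W.
Coated: R = R_cond + R_conv = 403.1 K/W; Q = 78.4/403.1 = 0.194 W.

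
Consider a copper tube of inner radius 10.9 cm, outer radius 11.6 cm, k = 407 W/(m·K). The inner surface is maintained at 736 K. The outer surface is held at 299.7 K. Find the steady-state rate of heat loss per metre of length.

Q' = 2πk·ΔT/ln(r₂/r₁) = 2π × 407 × 436.3 / ln(0.116/0.109) = 1.79×10^7 W/m

Q' = 17900 kW/m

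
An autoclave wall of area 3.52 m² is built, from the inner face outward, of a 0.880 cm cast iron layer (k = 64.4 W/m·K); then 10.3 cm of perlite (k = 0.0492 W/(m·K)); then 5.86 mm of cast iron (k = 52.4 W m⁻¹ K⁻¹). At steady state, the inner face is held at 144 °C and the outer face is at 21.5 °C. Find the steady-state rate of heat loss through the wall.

Q = 206 W

Resistance network (inner→outer):
  R_cast iron = L/(kA) = 0.00880/(64.4·3.52) = 3.882×10^-5 K/W
  R_perlite = L/(kA) = 0.103/(0.0492·3.52) = 0.5947 K/W
  R_cast iron = L/(kA) = 0.00586/(52.4·3.52) = 3.177×10^-5 K/W
ΣR = 3.882×10^-5 + 0.5947 + 3.177×10^-5 = 0.5948 K/W
Q = ΔT/ΣR = (144 °C − 21.5 °C)/0.5948 = 206 W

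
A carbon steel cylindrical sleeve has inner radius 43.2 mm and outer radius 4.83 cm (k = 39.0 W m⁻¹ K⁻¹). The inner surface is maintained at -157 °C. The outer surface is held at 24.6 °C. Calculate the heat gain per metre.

Q' = 2πk·ΔT/ln(r₂/r₁) = 2π × 39.0 × 181.6 / ln(0.0483/0.0432) = 3.99×10^5 W/m

Q' = 399 kW/m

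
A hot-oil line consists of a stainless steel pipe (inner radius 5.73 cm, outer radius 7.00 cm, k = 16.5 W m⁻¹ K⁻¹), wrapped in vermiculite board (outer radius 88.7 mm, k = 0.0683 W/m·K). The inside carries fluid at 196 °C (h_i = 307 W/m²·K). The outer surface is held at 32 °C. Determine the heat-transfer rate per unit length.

Q' = 291 W/m

Series thermal resistances, inner to outer:
  R'_conv,in = 1/(2πr h) = 1/(2π·0.0573·307) = 0.009047 m·K/W
  R'_stainless steel = ln(0.0700/0.0573)/(2πk) = 0.2002/(2π·16.5) = 0.001931 m·K/W
  R'_vermiculite board = ln(0.0887/0.0700)/(2πk) = 0.2368/(2π·0.0683) = 0.5517 m·K/W
ΣR = 0.009047 + 0.001931 + 0.5517 = 0.5627 m·K/W
Q' = ΔT/ΣR = (196 °C − 32 °C)/0.5627 = 291 W/m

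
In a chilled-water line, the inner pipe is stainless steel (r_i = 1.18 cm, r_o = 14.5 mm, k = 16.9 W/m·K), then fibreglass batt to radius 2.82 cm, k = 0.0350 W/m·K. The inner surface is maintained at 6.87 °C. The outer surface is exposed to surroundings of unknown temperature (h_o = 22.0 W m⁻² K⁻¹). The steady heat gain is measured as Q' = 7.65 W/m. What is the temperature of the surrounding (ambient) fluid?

T_out = 32.0 °C

Sum the resistances:
  R'_stainless steel = ln(0.0145/0.0118)/(2πk) = 0.2060/(2π·16.9) = 0.001940 m·K/W
  R'_fibreglass batt = ln(0.0282/0.0145)/(2πk) = 0.6652/(2π·0.0350) = 3.025 m·K/W
  R'_conv,out = 1/(2πr h) = 1/(2π·0.0282·22.0) = 0.2565 m·K/W
ΣR = 3.283 m·K/W
ΔT = Q'·ΣR = 7.65 × 3.283 = 25.11 K
Heat flows inward, so T_out = T_in + ΔT = 6.87 + 25.11 = 32.0 °C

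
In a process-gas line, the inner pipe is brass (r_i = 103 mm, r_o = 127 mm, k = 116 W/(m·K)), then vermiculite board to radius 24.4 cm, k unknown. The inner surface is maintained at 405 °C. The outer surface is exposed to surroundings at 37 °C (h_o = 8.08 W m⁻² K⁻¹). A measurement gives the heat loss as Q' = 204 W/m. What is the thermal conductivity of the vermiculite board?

k = 0.0603 W/m·K

ΣR = ΔT/Q' = |405 − 37|/204 = 1.804 m·K/W
Known resistances:
  R'_brass = ln(0.127/0.103)/(2πk) = 0.2095/(2π·116) = 2.874×10^-4 m·K/W
  R'_conv,out = 1/(2πr h) = 1/(2π·0.244·8.08) = 0.08073 m·K/W
R_vermiculite board = ΣR − ΣR_known = 1.804 − 0.08102 = 1.723 m·K/W
ln(r₂/r₁)/(2πk) = 1.723 ⇒ k = 0.6530/(2π·1.723) = 0.0603 W/m·K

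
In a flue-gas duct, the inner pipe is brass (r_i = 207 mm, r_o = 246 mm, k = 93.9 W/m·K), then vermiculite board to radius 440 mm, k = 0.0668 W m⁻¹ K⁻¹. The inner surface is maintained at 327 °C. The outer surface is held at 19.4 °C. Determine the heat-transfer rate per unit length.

Q' = 222 W/m

Series thermal resistances, inner to outer:
  R'_brass = ln(0.246/0.207)/(2πk) = 0.1726/(2π·93.9) = 2.926×10^-4 m·K/W
  R'_vermiculite board = ln(0.440/0.246)/(2πk) = 0.5814/(2π·0.0668) = 1.385 m·K/W
ΣR = 2.926×10^-4 + 1.385 = 1.385 m·K/W
Q' = ΔT/ΣR = (327 °C − 19.4 °C)/1.385 = 222 W/m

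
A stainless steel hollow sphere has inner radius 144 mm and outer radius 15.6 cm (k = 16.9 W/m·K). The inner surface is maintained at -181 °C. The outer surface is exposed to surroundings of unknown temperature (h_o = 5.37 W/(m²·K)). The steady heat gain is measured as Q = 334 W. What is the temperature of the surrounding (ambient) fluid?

Series resistances:
  R_stainless steel = (1/0.144 − 1/0.156)/(4πk) = 0.5342/(4π·16.9) = 0.002515 K/W
  R_conv,out = 1/(4πr²h) = 1/(4π·0.156²·5.37) = 0.6089 K/W
ΣR = 0.6114 K/W
ΔT = Q·ΣR = 334 × 0.6114 = 204.2 K
Heat flows inward, so T_out = T_in + ΔT = -181 + 204.2 = 23.2 °C

T_out = 23.2 °C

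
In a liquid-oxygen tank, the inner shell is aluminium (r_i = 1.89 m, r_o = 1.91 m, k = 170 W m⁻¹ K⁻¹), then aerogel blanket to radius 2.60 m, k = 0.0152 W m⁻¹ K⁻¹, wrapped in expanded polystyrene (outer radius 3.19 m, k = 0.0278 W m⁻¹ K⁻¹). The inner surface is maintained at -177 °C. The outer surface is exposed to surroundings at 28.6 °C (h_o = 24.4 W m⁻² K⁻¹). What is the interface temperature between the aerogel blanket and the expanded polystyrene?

T = -16.4 °C

Resistance network (inner→outer):
  R_aluminium = (1/1.89 − 1/1.91)/(4πk) = 0.005540/(4π·170) = 2.593×10^-6 K/W
  R_aerogel blanket = (1/1.91 − 1/2.60)/(4πk) = 0.1389/(4π·0.0152) = 0.7274 K/W
  R_expanded polystyrene = (1/2.60 − 1/3.19)/(4πk) = 0.07114/(4π·0.0278) = 0.2036 K/W
  R_conv,out = 1/(4πr²h) = 1/(4π·3.19²·24.4) = 3.205×10^-4 K/W
ΣR = 2.593×10^-6 + 0.7274 + 0.2036 + 3.205×10^-4 = 0.9313 K/W
Q = ΔT/ΣR = (-177 °C − 28.6 °C)/0.9313 = -220.8 W
From the inner boundary to the aerogel blanket/expanded polystyrene interface, ΣR_partial = 0.7274 K/W.
T_interface = T_in − Q·ΣR_partial = -177 °C − (-220.8)(0.7274) = -16.4 °C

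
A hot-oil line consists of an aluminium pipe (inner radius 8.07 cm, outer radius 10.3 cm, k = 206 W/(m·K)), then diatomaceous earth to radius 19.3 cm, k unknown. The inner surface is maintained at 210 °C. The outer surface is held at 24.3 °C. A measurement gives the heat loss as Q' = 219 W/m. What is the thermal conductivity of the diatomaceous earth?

ΣR = ΔT/Q' = |210 − 24.3|/219 = 0.8479 m·K/W
Known resistances:
  R'_aluminium = ln(0.103/0.0807)/(2πk) = 0.2440/(2π·206) = 1.885×10^-4 m·K/W
R_diatomaceous earth = ΣR − ΣR_known = 0.8479 − 1.885×10^-4 = 0.8477 m·K/W
ln(r₂/r₁)/(2πk) = 0.8477 ⇒ k = 0.6280/(2π·0.8477) = 0.118 W/m·K

k = 0.118 W/m·K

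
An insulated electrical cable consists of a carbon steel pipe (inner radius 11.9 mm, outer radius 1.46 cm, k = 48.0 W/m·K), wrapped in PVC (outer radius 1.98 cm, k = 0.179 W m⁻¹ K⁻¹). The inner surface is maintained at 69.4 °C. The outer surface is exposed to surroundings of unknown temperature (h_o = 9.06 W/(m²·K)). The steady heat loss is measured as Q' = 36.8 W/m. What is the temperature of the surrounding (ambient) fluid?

Sum the resistances:
  R'_carbon steel = ln(0.0146/0.0119)/(2πk) = 0.2045/(2π·48.0) = 6.780×10^-4 m·K/W
  R'_PVC = ln(0.0198/0.0146)/(2πk) = 0.3047/(2π·0.179) = 0.2709 m·K/W
  R'_conv,out = 1/(2πr h) = 1/(2π·0.0198·9.06) = 0.8872 m·K/W
ΣR = 1.159 m·K/W
ΔT = Q'·ΣR = 36.8 × 1.159 = 42.65 K
Heat flows outward, so T_out = T_in − ΔT = 69.4 − 42.65 = 26.8 °C

T_out = 26.8 °C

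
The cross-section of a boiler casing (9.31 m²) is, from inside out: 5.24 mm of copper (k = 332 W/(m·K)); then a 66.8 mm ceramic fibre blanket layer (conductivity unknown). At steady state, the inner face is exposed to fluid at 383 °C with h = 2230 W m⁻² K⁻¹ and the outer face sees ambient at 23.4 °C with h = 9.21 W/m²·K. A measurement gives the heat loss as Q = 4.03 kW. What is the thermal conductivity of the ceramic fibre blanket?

k = 0.0926 W/m·K

ΣR = ΔT/Q = |383 − 23.4|/4030 = 0.08923 K/W
Known resistances:
  R_conv,in = 1/(hA) = 1/(2230·9.31) = 4.817×10^-5 K/W
  R_copper = L/(kA) = 0.00524/(332·9.31) = 1.695×10^-6 K/W
  R_conv,out = 1/(hA) = 1/(9.21·9.31) = 0.01166 K/W
R_ceramic fibre blanket = ΣR − ΣR_known = 0.08923 − 0.01171 = 0.07752 K/W
L/(kA) = 0.07752 ⇒ k = 0.0668/(0.07752·9.31) = 0.0926 W/m·K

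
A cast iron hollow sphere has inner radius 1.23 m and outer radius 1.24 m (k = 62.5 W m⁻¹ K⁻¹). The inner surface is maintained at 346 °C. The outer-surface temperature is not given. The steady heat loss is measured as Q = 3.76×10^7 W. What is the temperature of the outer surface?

Sum the resistances:
  R_cast iron = (1/1.23 − 1/1.24)/(4πk) = 0.006557/(4π·62.5) = 8.348×10^-6 K/W
ΣR = 8.348×10^-6 K/W
ΔT = Q·ΣR = 3.76×10^7 × 8.348×10^-6 = 313.9 K
Heat flows outward, so T_out = T_in − ΔT = 346 − 313.9 = 32.1 °C

T_out = 32.1 °C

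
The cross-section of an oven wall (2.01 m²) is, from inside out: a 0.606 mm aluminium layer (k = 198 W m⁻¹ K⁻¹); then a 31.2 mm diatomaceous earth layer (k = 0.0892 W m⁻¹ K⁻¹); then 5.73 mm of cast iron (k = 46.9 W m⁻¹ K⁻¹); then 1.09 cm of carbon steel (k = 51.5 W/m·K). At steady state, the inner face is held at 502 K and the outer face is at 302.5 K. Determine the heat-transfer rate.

Q = 1150 W

Resistance network (inner→outer):
  R_aluminium = L/(kA) = 6.06×10^-4/(198·2.01) = 1.523×10^-6 K/W
  R_diatomaceous earth = L/(kA) = 0.0312/(0.0892·2.01) = 0.1740 K/W
  R_cast iron = L/(kA) = 0.00573/(46.9·2.01) = 6.078×10^-5 K/W
  R_carbon steel = L/(kA) = 0.0109/(51.5·2.01) = 1.053×10^-4 K/W
ΣR = 1.523×10^-6 + 0.1740 + 6.078×10^-5 + 1.053×10^-4 = 0.1742 K/W
Q = ΔT/ΣR = (502 K − 302.5 K)/0.1742 = 1150 W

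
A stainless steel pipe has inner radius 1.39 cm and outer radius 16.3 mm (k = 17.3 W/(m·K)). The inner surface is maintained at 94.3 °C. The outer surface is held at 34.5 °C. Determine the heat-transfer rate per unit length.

Q' = 2πk·ΔT/ln(r₂/r₁) = 2π × 17.3 × 59.8 / ln(0.0163/0.0139) = 40800 W/m

Q' = 40.8 kW/m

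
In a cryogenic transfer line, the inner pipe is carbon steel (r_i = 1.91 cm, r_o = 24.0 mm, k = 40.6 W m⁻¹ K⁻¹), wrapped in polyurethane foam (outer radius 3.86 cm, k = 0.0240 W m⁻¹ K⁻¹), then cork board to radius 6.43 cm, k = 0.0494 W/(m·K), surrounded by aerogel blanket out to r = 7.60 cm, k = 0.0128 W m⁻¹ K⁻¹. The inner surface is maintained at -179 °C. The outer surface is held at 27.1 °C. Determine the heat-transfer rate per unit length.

Treat each layer as a resistance in series:
  R'_carbon steel = ln(0.0240/0.0191)/(2πk) = 0.2284/(2π·40.6) = 8.952×10^-4 m·K/W
  R'_polyurethane foam = ln(0.0386/0.0240)/(2πk) = 0.4752/(2π·0.0240) = 3.151 m·K/W
  R'_cork board = ln(0.0643/0.0386)/(2πk) = 0.5103/(2π·0.0494) = 1.644 m·K/W
  R'_aerogel blanket = ln(0.0760/0.0643)/(2πk) = 0.1672/(2π·0.0128) = 2.079 m·K/W
ΣR = 8.952×10^-4 + 3.151 + 1.644 + 2.079 = 6.875 m·K/W
Q' = ΔT/ΣR = (-179 °C − 27.1 °C)/6.875 = -30.0 W/m
(Negative Q' ⇒ heat flows inward; heat gain = 30.0 W/m.)

Q' = 30.0 W/m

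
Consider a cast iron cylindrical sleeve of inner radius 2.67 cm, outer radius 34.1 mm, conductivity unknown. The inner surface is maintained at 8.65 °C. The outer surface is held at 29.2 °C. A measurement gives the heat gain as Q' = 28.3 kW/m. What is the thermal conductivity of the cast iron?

k = 53.6 W/m·K

ΣR = ΔT/Q' = |8.65 − 29.2|/28300 = 7.261×10^-4 m·K/W
ln(r₂/r₁)/(2πk) = 7.261×10^-4 ⇒ k = 0.2446/(2π·7.261×10^-4) = 53.6 W/m·K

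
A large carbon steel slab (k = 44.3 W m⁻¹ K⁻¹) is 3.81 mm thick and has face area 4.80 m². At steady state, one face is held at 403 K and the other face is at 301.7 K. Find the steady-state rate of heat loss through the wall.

Q = 5650 kW

Q = kA·ΔT/L = 44.3 × 4.80 × |403 K − 301.7 K| / 0.00381 = 5.65×10^6 W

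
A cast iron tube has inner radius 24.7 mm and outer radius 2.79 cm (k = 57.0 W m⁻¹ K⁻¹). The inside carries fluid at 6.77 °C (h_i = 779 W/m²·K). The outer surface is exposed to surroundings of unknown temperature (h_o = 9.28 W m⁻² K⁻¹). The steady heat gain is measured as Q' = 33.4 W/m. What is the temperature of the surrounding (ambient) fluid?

Sum the resistances:
  R'_conv,in = 1/(2πr h) = 1/(2π·0.0247·779) = 0.008272 m·K/W
  R'_cast iron = ln(0.0279/0.0247)/(2πk) = 0.1218/(2π·57.0) = 3.402×10^-4 m·K/W
  R'_conv,out = 1/(2πr h) = 1/(2π·0.0279·9.28) = 0.6147 m·K/W
ΣR = 0.6233 m·K/W
ΔT = Q'·ΣR = 33.4 × 0.6233 = 20.82 K
Heat flows inward, so T_out = T_in + ΔT = 6.77 + 20.82 = 27.6 °C

T_out = 27.6 °C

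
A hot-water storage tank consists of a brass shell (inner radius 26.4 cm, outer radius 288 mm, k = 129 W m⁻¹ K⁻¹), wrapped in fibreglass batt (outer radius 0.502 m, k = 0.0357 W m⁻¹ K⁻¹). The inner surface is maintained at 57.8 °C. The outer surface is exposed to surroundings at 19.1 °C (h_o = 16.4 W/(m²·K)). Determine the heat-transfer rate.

Treat each layer as a resistance in series:
  R_brass = (1/0.264 − 1/0.288)/(4πk) = 0.3157/(4π·129) = 1.947×10^-4 K/W
  R_fibreglass batt = (1/0.288 − 1/0.502)/(4πk) = 1.480/(4π·0.0357) = 3.299 K/W
  R_conv,out = 1/(4πr²h) = 1/(4π·0.502²·16.4) = 0.01925 K/W
ΣR = 1.947×10^-4 + 3.299 + 0.01925 = 3.318 K/W
Q = ΔT/ΣR = (57.8 °C − 19.1 °C)/3.318 = 11.7 W

Q = 11.7 W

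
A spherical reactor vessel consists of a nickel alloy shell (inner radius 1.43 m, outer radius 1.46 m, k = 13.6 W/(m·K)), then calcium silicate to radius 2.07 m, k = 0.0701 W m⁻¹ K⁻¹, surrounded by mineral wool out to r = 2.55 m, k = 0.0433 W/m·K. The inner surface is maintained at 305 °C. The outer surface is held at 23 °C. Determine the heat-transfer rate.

Q = 712 W

Series thermal resistances, inner to outer:
  R_nickel alloy = (1/1.43 − 1/1.46)/(4πk) = 0.01437/(4π·13.6) = 8.408×10^-5 K/W
  R_calcium silicate = (1/1.46 − 1/2.07)/(4πk) = 0.2018/(4π·0.0701) = 0.2291 K/W
  R_mineral wool = (1/2.07 − 1/2.55)/(4πk) = 0.09093/(4π·0.0433) = 0.1671 K/W
ΣR = 8.408×10^-5 + 0.2291 + 0.1671 = 0.3963 K/W
Q = ΔT/ΣR = (305 °C − 23 °C)/0.3963 = 712 W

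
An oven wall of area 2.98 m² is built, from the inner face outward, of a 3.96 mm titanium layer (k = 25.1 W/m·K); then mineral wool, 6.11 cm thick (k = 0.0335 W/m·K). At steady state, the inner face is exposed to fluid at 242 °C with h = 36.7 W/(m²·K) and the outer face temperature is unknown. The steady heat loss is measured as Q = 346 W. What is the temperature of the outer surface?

Sum the resistances:
  R_conv,in = 1/(hA) = 1/(36.7·2.98) = 0.009144 K/W
  R_titanium = L/(kA) = 0.00396/(25.1·2.98) = 5.294×10^-5 K/W
  R_mineral wool = L/(kA) = 0.0611/(0.0335·2.98) = 0.6120 K/W
ΣR = 0.6212 K/W
ΔT = Q·ΣR = 346 × 0.6212 = 214.9 K
Heat flows outward, so T_out = T_in − ΔT = 242 − 214.9 = 27.1 °C

T_out = 27.1 °C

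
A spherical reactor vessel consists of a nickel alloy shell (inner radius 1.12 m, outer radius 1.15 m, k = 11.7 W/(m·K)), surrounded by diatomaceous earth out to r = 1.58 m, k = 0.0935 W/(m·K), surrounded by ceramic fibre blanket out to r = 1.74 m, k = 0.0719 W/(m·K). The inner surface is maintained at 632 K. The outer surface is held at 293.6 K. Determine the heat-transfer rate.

Treat each layer as a resistance in series:
  R_nickel alloy = (1/1.12 − 1/1.15)/(4πk) = 0.02329/(4π·11.7) = 1.584×10^-4 K/W
  R_diatomaceous earth = (1/1.15 − 1/1.58)/(4πk) = 0.2367/(4π·0.0935) = 0.2014 K/W
  R_ceramic fibre blanket = (1/1.58 − 1/1.74)/(4πk) = 0.05820/(4π·0.0719) = 0.06441 K/W
ΣR = 1.584×10^-4 + 0.2014 + 0.06441 = 0.2660 K/W
Q = ΔT/ΣR = (632 K − 293.6 K)/0.2660 = 1270 W

Q = 1270 W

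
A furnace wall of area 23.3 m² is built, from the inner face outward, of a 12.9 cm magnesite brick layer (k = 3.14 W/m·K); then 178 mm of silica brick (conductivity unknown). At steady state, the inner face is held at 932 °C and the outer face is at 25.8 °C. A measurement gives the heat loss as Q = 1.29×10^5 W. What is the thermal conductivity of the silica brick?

ΣR = ΔT/Q = |932 − 25.8|/1.29×10^5 = 0.007025 K/W
Known resistances:
  R_magnesite brick = L/(kA) = 0.129/(3.14·23.3) = 0.001763 K/W
R_silica brick = ΣR − ΣR_known = 0.007025 − 0.001763 = 0.005262 K/W
L/(kA) = 0.005262 ⇒ k = 0.178/(0.005262·23.3) = 1.45 W/m·K

k = 1.45 W/m·K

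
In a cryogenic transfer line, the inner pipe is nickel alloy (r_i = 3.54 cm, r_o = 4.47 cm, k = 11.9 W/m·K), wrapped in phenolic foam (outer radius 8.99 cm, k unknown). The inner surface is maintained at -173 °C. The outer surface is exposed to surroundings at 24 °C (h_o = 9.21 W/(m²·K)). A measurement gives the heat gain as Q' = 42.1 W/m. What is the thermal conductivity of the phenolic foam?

ΣR = ΔT/Q' = |-173 − 24|/42.1 = 4.679 m·K/W
Known resistances:
  R'_nickel alloy = ln(0.0447/0.0354)/(2πk) = 0.2333/(2π·11.9) = 0.003120 m·K/W
  R'_conv,out = 1/(2πr h) = 1/(2π·0.0899·9.21) = 0.1922 m·K/W
R_phenolic foam = ΣR − ΣR_known = 4.679 − 0.1953 = 4.484 m·K/W
ln(r₂/r₁)/(2πk) = 4.484 ⇒ k = 0.6987/(2π·4.484) = 0.0248 W/m·K

k = 0.0248 W/m·K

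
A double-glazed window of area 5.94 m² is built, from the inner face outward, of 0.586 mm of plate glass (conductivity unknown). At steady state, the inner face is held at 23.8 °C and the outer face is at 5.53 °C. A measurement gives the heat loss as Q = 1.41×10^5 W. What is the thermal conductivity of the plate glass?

ΣR = ΔT/Q = |23.8 − 5.53|/1.41×10^5 = 1.296×10^-4 K/W
L/(kA) = 1.296×10^-4 ⇒ k = 5.86×10^-4/(1.296×10^-4·5.94) = 0.761 W/m·K

k = 0.761 W/m·K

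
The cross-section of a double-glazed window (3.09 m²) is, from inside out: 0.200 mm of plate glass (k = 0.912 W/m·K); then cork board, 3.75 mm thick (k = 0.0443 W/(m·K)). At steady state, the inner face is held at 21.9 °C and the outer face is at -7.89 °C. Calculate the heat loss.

Treat each layer as a resistance in series:
  R_plate glass = L/(kA) = 2.00×10^-4/(0.912·3.09) = 7.097×10^-5 K/W
  R_cork board = L/(kA) = 0.00375/(0.0443·3.09) = 0.02739 K/W
ΣR = 7.097×10^-5 + 0.02739 = 0.02746 K/W
Q = ΔT/ΣR = (21.9 °C − -7.89 °C)/0.02746 = 1080 W

Q = 1080 W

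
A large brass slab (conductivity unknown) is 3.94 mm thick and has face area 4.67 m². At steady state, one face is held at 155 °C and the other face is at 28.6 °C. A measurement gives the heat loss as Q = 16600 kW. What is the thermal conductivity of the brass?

k = 111 W/m·K

ΣR = ΔT/Q = |155 − 28.6|/1.66×10^7 = 7.614×10^-6 K/W
L/(kA) = 7.614×10^-6 ⇒ k = 0.00394/(7.614×10^-6·4.67) = 111 W/m·K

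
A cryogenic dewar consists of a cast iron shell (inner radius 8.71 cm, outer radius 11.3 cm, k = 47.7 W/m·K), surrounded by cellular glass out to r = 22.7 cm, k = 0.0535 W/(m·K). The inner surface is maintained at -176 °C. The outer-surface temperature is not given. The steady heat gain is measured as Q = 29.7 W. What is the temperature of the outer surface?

Series resistances:
  R_cast iron = (1/0.0871 − 1/0.113)/(4πk) = 2.631/(4π·47.7) = 0.004390 K/W
  R_cellular glass = (1/0.113 − 1/0.227)/(4πk) = 4.444/(4π·0.0535) = 6.611 K/W
ΣR = 6.615 K/W
ΔT = Q·ΣR = 29.7 × 6.615 = 196.5 K
Heat flows inward, so T_out = T_in + ΔT = -176 + 196.5 = 20.5 °C

T_out = 20.5 °C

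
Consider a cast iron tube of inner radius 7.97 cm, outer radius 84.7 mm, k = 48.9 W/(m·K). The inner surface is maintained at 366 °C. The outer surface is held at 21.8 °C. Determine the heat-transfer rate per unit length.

Q' = 2πk·ΔT/ln(r₂/r₁) = 2π × 48.9 × 344.2 / ln(0.0847/0.0797) = 1.74×10^6 W/m

Q' = 1740 kW/m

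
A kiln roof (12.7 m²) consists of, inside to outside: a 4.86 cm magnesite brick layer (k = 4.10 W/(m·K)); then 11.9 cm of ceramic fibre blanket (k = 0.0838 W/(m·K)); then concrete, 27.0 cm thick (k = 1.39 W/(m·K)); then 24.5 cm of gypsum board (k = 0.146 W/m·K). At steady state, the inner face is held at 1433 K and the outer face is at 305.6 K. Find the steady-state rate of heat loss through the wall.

Treat each layer as a resistance in series:
  R_magnesite brick = L/(kA) = 0.0486/(4.10·12.7) = 9.334×10^-4 K/W
  R_ceramic fibre blanket = L/(kA) = 0.119/(0.0838·12.7) = 0.1118 K/W
  R_concrete = L/(kA) = 0.270/(1.39·12.7) = 0.01529 K/W
  R_gypsum board = L/(kA) = 0.245/(0.146·12.7) = 0.1321 K/W
ΣR = 9.334×10^-4 + 0.1118 + 0.01529 + 0.1321 = 0.2601 K/W
Q = ΔT/ΣR = (1433 K − 305.6 K)/0.2601 = 4330 W

Q = 4330 W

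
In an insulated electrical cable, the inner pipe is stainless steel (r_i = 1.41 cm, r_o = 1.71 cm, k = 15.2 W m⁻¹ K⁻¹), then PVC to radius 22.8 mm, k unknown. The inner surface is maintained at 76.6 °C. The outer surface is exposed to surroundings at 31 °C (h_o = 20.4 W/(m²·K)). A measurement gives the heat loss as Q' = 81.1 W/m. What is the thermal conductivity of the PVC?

ΣR = ΔT/Q' = |76.6 − 31|/81.1 = 0.5623 m·K/W
Known resistances:
  R'_stainless steel = ln(0.0171/0.0141)/(2πk) = 0.1929/(2π·15.2) = 0.002020 m·K/W
  R'_conv,out = 1/(2πr h) = 1/(2π·0.0228·20.4) = 0.3422 m·K/W
R_PVC = ΣR − ΣR_known = 0.5623 − 0.3442 = 0.2181 m·K/W
ln(r₂/r₁)/(2πk) = 0.2181 ⇒ k = 0.2877/(2π·0.2181) = 0.210 W/m·K

k = 0.210 W/m·K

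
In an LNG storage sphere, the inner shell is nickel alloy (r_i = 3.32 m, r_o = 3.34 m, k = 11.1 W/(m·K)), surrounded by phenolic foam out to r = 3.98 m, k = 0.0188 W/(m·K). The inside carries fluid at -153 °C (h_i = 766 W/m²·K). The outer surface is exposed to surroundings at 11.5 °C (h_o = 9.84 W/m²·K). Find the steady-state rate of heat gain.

Q = 805 W

Series thermal resistances, inner to outer:
  R_conv,in = 1/(4πr²h) = 1/(4π·3.32²·766) = 9.425×10^-6 K/W
  R_nickel alloy = (1/3.32 − 1/3.34)/(4πk) = 0.001804/(4π·11.1) = 1.293×10^-5 K/W
  R_phenolic foam = (1/3.34 − 1/3.98)/(4πk) = 0.04814/(4π·0.0188) = 0.2038 K/W
  R_conv,out = 1/(4πr²h) = 1/(4π·3.98²·9.84) = 5.105×10^-4 K/W
ΣR = 9.425×10^-6 + 1.293×10^-5 + 0.2038 + 5.105×10^-4 = 0.2043 K/W
Q = ΔT/ΣR = (-153 °C − 11.5 °C)/0.2043 = -805 W
(Negative Q ⇒ heat flows inward; heat gain = 805 W.)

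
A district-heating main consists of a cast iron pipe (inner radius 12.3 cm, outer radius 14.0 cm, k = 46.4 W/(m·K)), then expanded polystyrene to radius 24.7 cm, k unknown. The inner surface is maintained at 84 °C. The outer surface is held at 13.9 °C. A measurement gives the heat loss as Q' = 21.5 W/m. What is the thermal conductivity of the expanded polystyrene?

ΣR = ΔT/Q' = |84 − 13.9|/21.5 = 3.260 m·K/W
Known resistances:
  R'_cast iron = ln(0.140/0.123)/(2πk) = 0.1295/(2π·46.4) = 4.440×10^-4 m·K/W
R_expanded polystyrene = ΣR − ΣR_known = 3.260 − 4.440×10^-4 = 3.260 m·K/W
ln(r₂/r₁)/(2πk) = 3.260 ⇒ k = 0.5677/(2π·3.260) = 0.0277 W/m·K

k = 0.0277 W/m·K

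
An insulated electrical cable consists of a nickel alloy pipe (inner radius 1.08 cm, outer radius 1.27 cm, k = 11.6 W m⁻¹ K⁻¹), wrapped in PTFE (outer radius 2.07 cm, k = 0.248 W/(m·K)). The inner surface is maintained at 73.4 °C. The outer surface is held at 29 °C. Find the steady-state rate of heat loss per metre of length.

Q' = 141 W/m

Treat each layer as a resistance in series:
  R'_nickel alloy = ln(0.0127/0.0108)/(2πk) = 0.1621/(2π·11.6) = 0.002223 m·K/W
  R'_PTFE = ln(0.0207/0.0127)/(2πk) = 0.4885/(2π·0.248) = 0.3135 m·K/W
ΣR = 0.002223 + 0.3135 = 0.3157 m·K/W
Q' = ΔT/ΣR = (73.4 °C − 29 °C)/0.3157 = 141 W/m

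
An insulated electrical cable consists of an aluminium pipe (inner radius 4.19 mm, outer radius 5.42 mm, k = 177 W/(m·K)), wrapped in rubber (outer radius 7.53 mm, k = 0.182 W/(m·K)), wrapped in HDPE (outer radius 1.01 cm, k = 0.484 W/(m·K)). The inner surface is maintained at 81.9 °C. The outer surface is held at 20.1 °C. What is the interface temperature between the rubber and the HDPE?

Resistance network (inner→outer):
  R'_aluminium = ln(0.00542/0.00419)/(2πk) = 0.2574/(2π·177) = 2.314×10^-4 m·K/W
  R'_rubber = ln(0.00753/0.00542)/(2πk) = 0.3288/(2π·0.182) = 0.2875 m·K/W
  R'_HDPE = ln(0.0101/0.00753)/(2πk) = 0.2936/(2π·0.484) = 0.09656 m·K/W
ΣR = 2.314×10^-4 + 0.2875 + 0.09656 = 0.3843 m·K/W
Q' = ΔT/ΣR = (81.9 °C − 20.1 °C)/0.3843 = 160.8 W/m
From the inner boundary to the rubber/HDPE interface, ΣR_partial = 0.2877 m·K/W.
T_interface = T_in − Q'·ΣR_partial = 81.9 °C − (160.8)(0.2877) = 35.6 °C

T = 35.6 °C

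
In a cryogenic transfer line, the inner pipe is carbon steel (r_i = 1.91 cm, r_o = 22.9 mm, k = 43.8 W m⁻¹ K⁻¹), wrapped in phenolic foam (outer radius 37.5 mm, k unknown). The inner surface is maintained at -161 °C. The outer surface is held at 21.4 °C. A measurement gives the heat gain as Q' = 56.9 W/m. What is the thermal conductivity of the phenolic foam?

ΣR = ΔT/Q' = |-161 − 21.4|/56.9 = 3.206 m·K/W
Known resistances:
  R'_carbon steel = ln(0.0229/0.0191)/(2πk) = 0.1814/(2π·43.8) = 6.593×10^-4 m·K/W
R_phenolic foam = ΣR − ΣR_known = 3.206 − 6.593×10^-4 = 3.205 m·K/W
ln(r₂/r₁)/(2πk) = 3.205 ⇒ k = 0.4932/(2π·3.205) = 0.0245 W/m·K

k = 0.0245 W/m·K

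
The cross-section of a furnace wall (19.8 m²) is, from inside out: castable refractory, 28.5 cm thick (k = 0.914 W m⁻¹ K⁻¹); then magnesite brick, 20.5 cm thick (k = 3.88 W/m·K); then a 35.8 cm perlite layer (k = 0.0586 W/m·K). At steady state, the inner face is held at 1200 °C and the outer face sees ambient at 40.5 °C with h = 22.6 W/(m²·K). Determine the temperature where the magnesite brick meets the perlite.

T = 1135 °C

Series thermal resistances, inner to outer:
  R_castable refractory = L/(kA) = 0.285/(0.914·19.8) = 0.01575 K/W
  R_magnesite brick = L/(kA) = 0.205/(3.88·19.8) = 0.002668 K/W
  R_perlite = L/(kA) = 0.358/(0.0586·19.8) = 0.3085 K/W
  R_conv,out = 1/(hA) = 1/(22.6·19.8) = 0.002235 K/W
ΣR = 0.01575 + 0.002668 + 0.3085 + 0.002235 = 0.3292 K/W
Q = ΔT/ΣR = (1200 °C − 40.5 °C)/0.3292 = 3522 W
From the inner boundary to the magnesite brick/perlite interface, ΣR_partial = 0.01842 K/W.
T_interface = T_in − Q·ΣR_partial = 1200 °C − (3522)(0.01842) = 1135 °C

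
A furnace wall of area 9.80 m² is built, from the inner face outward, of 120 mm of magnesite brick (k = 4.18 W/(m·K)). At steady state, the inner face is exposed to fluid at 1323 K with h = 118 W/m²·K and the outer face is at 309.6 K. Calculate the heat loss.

Treat each layer as a resistance in series:
  R_conv,in = 1/(hA) = 1/(118·9.80) = 8.648×10^-4 K/W
  R_magnesite brick = L/(kA) = 0.120/(4.18·9.80) = 0.002929 K/W
ΣR = 8.648×10^-4 + 0.002929 = 0.003794 K/W
Q = ΔT/ΣR = (1323 K − 309.6 K)/0.003794 = 2.67×10^5 W

Q = 267 kW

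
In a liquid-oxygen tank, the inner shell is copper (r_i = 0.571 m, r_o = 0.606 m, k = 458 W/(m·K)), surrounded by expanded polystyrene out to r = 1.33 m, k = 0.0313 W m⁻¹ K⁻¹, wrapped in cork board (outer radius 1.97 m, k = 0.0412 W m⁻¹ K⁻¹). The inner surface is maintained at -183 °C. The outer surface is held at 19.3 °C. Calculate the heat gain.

Series thermal resistances, inner to outer:
  R_copper = (1/0.571 − 1/0.606)/(4πk) = 0.1011/(4π·458) = 1.757×10^-5 K/W
  R_expanded polystyrene = (1/0.606 − 1/1.33)/(4πk) = 0.8983/(4π·0.0313) = 2.284 K/W
  R_cork board = (1/1.33 − 1/1.97)/(4πk) = 0.2443/(4π·0.0412) = 0.4718 K/W
ΣR = 1.757×10^-5 + 2.284 + 0.4718 = 2.756 K/W
Q = ΔT/ΣR = (-183 °C − 19.3 °C)/2.756 = -73.4 W
(Negative Q ⇒ heat flows inward; heat gain = 73.4 W.)

Q = 73.4 W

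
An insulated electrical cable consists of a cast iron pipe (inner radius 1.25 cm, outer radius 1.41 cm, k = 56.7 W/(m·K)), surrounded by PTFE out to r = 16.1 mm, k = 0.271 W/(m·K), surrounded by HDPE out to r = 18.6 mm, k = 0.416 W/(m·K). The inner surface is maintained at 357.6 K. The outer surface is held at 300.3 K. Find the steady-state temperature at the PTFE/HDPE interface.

T = 324.0 K

Series thermal resistances, inner to outer:
  R'_cast iron = ln(0.0141/0.0125)/(2πk) = 0.1204/(2π·56.7) = 3.381×10^-4 m·K/W
  R'_PTFE = ln(0.0161/0.0141)/(2πk) = 0.1326/(2π·0.271) = 0.07790 m·K/W
  R'_HDPE = ln(0.0186/0.0161)/(2πk) = 0.1443/(2π·0.416) = 0.05522 m·K/W
ΣR = 3.381×10^-4 + 0.07790 + 0.05522 = 0.1335 m·K/W
Q' = ΔT/ΣR = (357.6 K − 300.3 K)/0.1335 = 429.2 W/m
From the inner boundary to the PTFE/HDPE interface, ΣR_partial = 0.07824 m·K/W.
T_interface = T_in − Q'·ΣR_partial = 357.6 K − (429.2)(0.07824) = 324.0 K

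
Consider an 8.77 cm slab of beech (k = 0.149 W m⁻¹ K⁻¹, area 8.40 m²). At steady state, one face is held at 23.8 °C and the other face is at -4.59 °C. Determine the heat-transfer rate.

Q = 405 W

Q = kA·ΔT/L = 0.149 × 8.40 × |23.8 °C − -4.59 °C| / 0.0877 = 405 W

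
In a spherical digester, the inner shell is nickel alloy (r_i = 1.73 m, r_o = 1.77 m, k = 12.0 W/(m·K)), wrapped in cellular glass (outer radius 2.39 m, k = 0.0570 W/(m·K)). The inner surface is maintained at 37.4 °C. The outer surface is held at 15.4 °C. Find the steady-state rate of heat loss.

Q = 107 W

Resistance network (inner→outer):
  R_nickel alloy = (1/1.73 − 1/1.77)/(4πk) = 0.01306/(4π·12.0) = 8.663×10^-5 K/W
  R_cellular glass = (1/1.77 − 1/2.39)/(4πk) = 0.1466/(4π·0.0570) = 0.2046 K/W
ΣR = 8.663×10^-5 + 0.2046 = 0.2047 K/W
Q = ΔT/ΣR = (37.4 °C − 15.4 °C)/0.2047 = 107 W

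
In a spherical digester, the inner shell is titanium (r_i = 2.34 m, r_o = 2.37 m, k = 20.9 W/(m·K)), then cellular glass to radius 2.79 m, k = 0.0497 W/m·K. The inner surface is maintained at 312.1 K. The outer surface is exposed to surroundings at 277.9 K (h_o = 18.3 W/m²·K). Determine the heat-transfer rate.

Q = 334 W

Treat each layer as a resistance in series:
  R_titanium = (1/2.34 − 1/2.37)/(4πk) = 0.005409/(4π·20.9) = 2.060×10^-5 K/W
  R_cellular glass = (1/2.37 − 1/2.79)/(4πk) = 0.06352/(4π·0.0497) = 0.1017 K/W
  R_conv,out = 1/(4πr²h) = 1/(4π·2.79²·18.3) = 5.586×10^-4 K/W
ΣR = 2.060×10^-5 + 0.1017 + 5.586×10^-4 = 0.1023 K/W
Q = ΔT/ΣR = (312.1 K − 277.9 K)/0.1023 = 334 W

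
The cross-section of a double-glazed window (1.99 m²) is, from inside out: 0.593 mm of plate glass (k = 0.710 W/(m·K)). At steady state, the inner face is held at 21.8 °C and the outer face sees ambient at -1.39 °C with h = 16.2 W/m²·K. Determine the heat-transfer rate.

Q = 738 W

Series thermal resistances, inner to outer:
  R_plate glass = L/(kA) = 5.93×10^-4/(0.710·1.99) = 4.197×10^-4 K/W
  R_conv,out = 1/(hA) = 1/(16.2·1.99) = 0.03102 K/W
ΣR = 4.197×10^-4 + 0.03102 = 0.03144 K/W
Q = ΔT/ΣR = (21.8 °C − -1.39 °C)/0.03144 = 738 W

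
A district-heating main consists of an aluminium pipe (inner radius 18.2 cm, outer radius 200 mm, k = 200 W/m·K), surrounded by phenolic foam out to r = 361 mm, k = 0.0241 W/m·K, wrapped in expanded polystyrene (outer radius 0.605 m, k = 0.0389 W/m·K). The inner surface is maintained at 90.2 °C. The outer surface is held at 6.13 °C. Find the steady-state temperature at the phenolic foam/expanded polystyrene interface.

Series thermal resistances, inner to outer:
  R'_aluminium = ln(0.200/0.182)/(2πk) = 0.09431/(2π·200) = 7.505×10^-5 m·K/W
  R'_phenolic foam = ln(0.361/0.200)/(2πk) = 0.5906/(2π·0.0241) = 3.900 m·K/W
  R'_expanded polystyrene = ln(0.605/0.361)/(2πk) = 0.5164/(2π·0.0389) = 2.113 m·K/W
ΣR = 7.505×10^-5 + 3.900 + 2.113 = 6.013 m·K/W
Q' = ΔT/ΣR = (90.2 °C − 6.13 °C)/6.013 = 13.98 W/m
From the inner boundary to the phenolic foam/expanded polystyrene interface, ΣR_partial = 3.900 m·K/W.
T_interface = T_in − Q'·ΣR_partial = 90.2 °C − (13.98)(3.900) = 35.7 °C

T = 35.7 °C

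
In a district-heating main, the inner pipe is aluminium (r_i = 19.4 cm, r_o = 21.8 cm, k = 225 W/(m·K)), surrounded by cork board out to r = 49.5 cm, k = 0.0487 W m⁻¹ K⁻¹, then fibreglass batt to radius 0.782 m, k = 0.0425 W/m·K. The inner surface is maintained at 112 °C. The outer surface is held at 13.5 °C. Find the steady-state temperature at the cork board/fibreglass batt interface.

Treat each layer as a resistance in series:
  R'_aluminium = ln(0.218/0.194)/(2πk) = 0.1166/(2π·225) = 8.250×10^-5 m·K/W
  R'_cork board = ln(0.495/0.218)/(2πk) = 0.8201/(2π·0.0487) = 2.680 m·K/W
  R'_fibreglass batt = ln(0.782/0.495)/(2πk) = 0.4573/(2π·0.0425) = 1.712 m·K/W
ΣR = 8.250×10^-5 + 2.680 + 1.712 = 4.392 m·K/W
Q' = ΔT/ΣR = (112 °C − 13.5 °C)/4.392 = 22.43 W/m
From the inner boundary to the cork board/fibreglass batt interface, ΣR_partial = 2.680 m·K/W.
T_interface = T_in − Q'·ΣR_partial = 112 °C − (22.43)(2.680) = 51.9 °C

T = 51.9 °C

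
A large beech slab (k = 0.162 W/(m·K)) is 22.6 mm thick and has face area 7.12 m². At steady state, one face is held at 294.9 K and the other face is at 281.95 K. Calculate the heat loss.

Q = kA·ΔT/L = 0.162 × 7.12 × |294.9 K − 281.95 K| / 0.0226 = 661 W

Q = 661 W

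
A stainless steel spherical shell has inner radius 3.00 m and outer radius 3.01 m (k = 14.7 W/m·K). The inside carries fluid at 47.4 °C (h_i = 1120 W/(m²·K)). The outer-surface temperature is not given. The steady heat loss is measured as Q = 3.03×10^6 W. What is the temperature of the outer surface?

T_out = 5.31 °C

Series resistances:
  R_conv,in = 1/(4πr²h) = 1/(4π·3.00²·1120) = 7.895×10^-6 K/W
  R_stainless steel = (1/3.00 − 1/3.01)/(4πk) = 0.001107/(4π·14.7) = 5.995×10^-6 K/W
ΣR = 1.389×10^-5 K/W
ΔT = Q·ΣR = 3.03×10^6 × 1.389×10^-5 = 42.09 K
Heat flows outward, so T_out = T_in − ΔT = 47.4 − 42.09 = 5.31 °C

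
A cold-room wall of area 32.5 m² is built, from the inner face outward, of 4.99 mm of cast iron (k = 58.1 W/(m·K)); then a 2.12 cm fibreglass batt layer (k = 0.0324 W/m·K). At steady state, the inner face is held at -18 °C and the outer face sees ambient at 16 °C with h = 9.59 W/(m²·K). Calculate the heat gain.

Q = 1460 W

Resistance network (inner→outer):
  R_cast iron = L/(kA) = 0.00499/(58.1·32.5) = 2.643×10^-6 K/W
  R_fibreglass batt = L/(kA) = 0.0212/(0.0324·32.5) = 0.02013 K/W
  R_conv,out = 1/(hA) = 1/(9.59·32.5) = 0.003208 K/W
ΣR = 2.643×10^-6 + 0.02013 + 0.003208 = 0.02334 K/W
Q = ΔT/ΣR = (-18 °C − 16 °C)/0.02334 = -1460 W
(Negative Q ⇒ heat flows inward; heat gain = 1460 W.)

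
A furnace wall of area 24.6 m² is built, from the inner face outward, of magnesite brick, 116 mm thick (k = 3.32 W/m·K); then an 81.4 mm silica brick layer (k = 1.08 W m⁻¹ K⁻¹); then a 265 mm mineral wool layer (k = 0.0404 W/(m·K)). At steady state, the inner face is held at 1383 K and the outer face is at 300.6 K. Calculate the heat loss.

Q = 3990 W

Treat each layer as a resistance in series:
  R_magnesite brick = L/(kA) = 0.116/(3.32·24.6) = 0.001420 K/W
  R_silica brick = L/(kA) = 0.0814/(1.08·24.6) = 0.003064 K/W
  R_mineral wool = L/(kA) = 0.265/(0.0404·24.6) = 0.2666 K/W
ΣR = 0.001420 + 0.003064 + 0.2666 = 0.2711 K/W
Q = ΔT/ΣR = (1383 K − 300.6 K)/0.2711 = 3990 W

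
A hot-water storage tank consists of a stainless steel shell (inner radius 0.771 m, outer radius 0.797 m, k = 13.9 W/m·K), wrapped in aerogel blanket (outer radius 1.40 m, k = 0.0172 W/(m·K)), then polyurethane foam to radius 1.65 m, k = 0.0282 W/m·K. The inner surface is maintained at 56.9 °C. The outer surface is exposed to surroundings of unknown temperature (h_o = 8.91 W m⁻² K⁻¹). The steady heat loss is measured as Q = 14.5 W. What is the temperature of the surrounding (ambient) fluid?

Sum the resistances:
  R_stainless steel = (1/0.771 − 1/0.797)/(4πk) = 0.04231/(4π·13.9) = 2.422×10^-4 K/W
  R_aerogel blanket = (1/0.797 − 1/1.40)/(4πk) = 0.5404/(4π·0.0172) = 2.500 K/W
  R_polyurethane foam = (1/1.40 − 1/1.65)/(4πk) = 0.1082/(4π·0.0282) = 0.3054 K/W
  R_conv,out = 1/(4πr²h) = 1/(4π·1.65²·8.91) = 0.003281 K/W
ΣR = 2.809 K/W
ΔT = Q·ΣR = 14.5 × 2.809 = 40.73 K
Heat flows outward, so T_out = T_in − ΔT = 56.9 − 40.73 = 16.2 °C

T_out = 16.2 °C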